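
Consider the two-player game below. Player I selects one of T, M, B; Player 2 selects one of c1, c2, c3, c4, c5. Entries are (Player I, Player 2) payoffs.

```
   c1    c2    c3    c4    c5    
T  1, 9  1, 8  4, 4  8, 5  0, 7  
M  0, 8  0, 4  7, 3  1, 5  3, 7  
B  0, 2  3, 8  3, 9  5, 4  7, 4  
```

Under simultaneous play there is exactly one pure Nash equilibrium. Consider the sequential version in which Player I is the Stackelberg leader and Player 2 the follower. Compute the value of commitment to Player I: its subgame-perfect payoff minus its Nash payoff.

Backward induction with Player I moving first.
- T → Player 2 plays c1 (best of 9, 8, 4, 5, 7); Player I gets 1.
- M → Player 2 plays c1 (best of 8, 4, 3, 5, 7); Player I gets 0.
- B → Player 2 plays c3 (best of 2, 8, 9, 4, 4); Player I gets 3.
Maximizing over 1, 0, 3, Player I chooses B. Subgame-perfect outcome: (B, c3) with payoffs (3, 9).
For the simultaneous game, intersect best replies.
Player I's best replies: c1→T; c2→B; c3→M; c4→T; c5→B.
Player 2's best replies: T→c1; M→c1; B→c3.
The unique mutual best reply is (T, c1), giving (1, 9).
Player I's commitment gain: 3 − 1 = 2.

2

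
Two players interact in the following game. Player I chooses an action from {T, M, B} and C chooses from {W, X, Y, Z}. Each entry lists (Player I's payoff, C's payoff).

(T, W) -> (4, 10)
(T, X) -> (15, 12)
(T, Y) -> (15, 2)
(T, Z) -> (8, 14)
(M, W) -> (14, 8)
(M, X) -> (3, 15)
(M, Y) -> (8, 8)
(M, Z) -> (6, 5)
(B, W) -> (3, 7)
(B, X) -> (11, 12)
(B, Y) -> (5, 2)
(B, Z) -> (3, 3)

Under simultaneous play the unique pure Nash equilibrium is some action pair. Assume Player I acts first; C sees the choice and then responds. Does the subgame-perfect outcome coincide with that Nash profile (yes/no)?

Work backward from C's decision.
- T: BR = Z, leader payoff 8.
- M: BR = X, leader payoff 3.
- B: BR = X, leader payoff 11.
Among 8, 3, 11, the best is 11 at B. Subgame-perfect outcome: (B, X) with payoffs (11, 12).
Now find the simultaneous Nash equilibrium.
Player I's best replies: W→M; X→T; Y→T; Z→T.
C's best replies: T→Z; M→X; B→X.
The unique mutual best reply is (T, Z), giving (8, 14).
Sequential outcome (B, X) differs from the Nash profile (T, Z).

no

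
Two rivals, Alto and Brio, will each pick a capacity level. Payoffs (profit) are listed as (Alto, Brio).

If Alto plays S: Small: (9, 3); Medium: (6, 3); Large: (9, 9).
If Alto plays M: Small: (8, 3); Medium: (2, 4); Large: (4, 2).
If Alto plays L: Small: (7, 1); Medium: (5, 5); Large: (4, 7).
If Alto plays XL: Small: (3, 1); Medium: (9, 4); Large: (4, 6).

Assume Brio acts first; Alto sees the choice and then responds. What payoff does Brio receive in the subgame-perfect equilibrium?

Alto best-responds to each possible Brio move:
- Small: BR = S, leader payoff 3.
- Medium: BR = XL, leader payoff 4.
- Large: BR = S, leader payoff 9.
Among 3, 4, 9, the best is 9 at Large. Subgame-perfect outcome: (S, Large) with payoffs (9, 9).

9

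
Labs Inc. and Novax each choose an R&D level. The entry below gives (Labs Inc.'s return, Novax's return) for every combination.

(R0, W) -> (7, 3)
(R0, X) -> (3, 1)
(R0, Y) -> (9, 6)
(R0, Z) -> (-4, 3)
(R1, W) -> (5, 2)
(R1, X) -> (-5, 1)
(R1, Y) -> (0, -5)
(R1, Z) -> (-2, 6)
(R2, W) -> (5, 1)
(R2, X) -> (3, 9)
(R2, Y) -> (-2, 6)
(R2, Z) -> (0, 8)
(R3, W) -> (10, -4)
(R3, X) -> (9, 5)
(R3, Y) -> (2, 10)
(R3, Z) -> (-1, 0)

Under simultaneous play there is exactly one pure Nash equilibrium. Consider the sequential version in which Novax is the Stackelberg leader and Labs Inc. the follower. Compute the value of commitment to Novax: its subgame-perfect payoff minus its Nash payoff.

Labs Inc. best-responds to each possible Novax move:
- W: Labs Inc. compares 7, 5, 5, 10 and picks R3; Novax would get -4.
- X: Labs Inc. compares 3, -5, 3, 9 and picks R3; Novax would get 5.
- Y: Labs Inc. compares 9, 0, -2, 2 and picks R0; Novax would get 6.
- Z: Labs Inc. compares -4, -2, 0, -1 and picks R2; Novax would get 8.
Maximizing over -4, 5, 6, 8, Novax chooses Z. Subgame-perfect outcome: (R2, Z) with payoffs (0, 8).
For the simultaneous game, intersect best replies.
Labs Inc.'s best replies: W→R3; X→R3; Y→R0; Z→R2.
Novax's best replies: R0→Y; R1→Z; R2→X; R3→Y.
Only (R0, Y) has each player best-responding; Nash payoffs (9, 6).
Novax's commitment gain: 8 − 6 = 2.

2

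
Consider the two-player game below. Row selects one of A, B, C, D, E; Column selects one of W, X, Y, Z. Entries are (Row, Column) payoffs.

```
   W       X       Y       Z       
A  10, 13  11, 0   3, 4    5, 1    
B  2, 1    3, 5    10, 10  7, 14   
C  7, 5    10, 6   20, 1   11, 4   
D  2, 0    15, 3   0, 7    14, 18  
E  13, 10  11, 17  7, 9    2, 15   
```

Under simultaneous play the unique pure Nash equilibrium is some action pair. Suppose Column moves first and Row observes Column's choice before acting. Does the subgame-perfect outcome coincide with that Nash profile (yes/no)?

yes

Backward induction with Column moving first.
- W: Row compares 10, 2, 7, 2, 13 and picks E; Column would get 10.
- X: Row compares 11, 3, 10, 15, 11 and picks D; Column would get 3.
- Y: Row compares 3, 10, 20, 0, 7 and picks C; Column would get 1.
- Z: Row compares 5, 7, 11, 14, 2 and picks D; Column would get 18.
Among 10, 3, 1, 18, the best is 18 at Z. Subgame-perfect outcome: (D, Z) with payoffs (14, 18).
Now find the simultaneous Nash equilibrium.
Row's best replies: W→E; X→D; Y→C; Z→D.
Column's best replies: A→W; B→Z; C→X; D→Z; E→X.
The unique mutual best reply is (D, Z), giving (14, 18).
Sequential outcome (D, Z) coincides with the Nash profile (D, Z).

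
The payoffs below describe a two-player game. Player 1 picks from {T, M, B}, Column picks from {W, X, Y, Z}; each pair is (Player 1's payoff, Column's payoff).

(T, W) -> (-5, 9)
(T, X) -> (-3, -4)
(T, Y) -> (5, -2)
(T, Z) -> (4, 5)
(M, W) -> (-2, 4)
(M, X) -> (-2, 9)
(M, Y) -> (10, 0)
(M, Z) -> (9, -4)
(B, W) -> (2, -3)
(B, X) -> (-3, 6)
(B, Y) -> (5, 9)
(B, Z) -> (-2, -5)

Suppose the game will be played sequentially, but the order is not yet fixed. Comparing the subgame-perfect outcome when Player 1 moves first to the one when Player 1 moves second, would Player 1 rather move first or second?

If Player 1 leads: Column's best replies are T→W, M→X, B→Y; Player 1's induced payoffs -5, -2, 5; outcome (B, Y), payoffs (5, 9).
If Column leads: Player 1's best replies are W→B, X→M, Y→M, Z→M; Column's induced payoffs -3, 9, 0, -4; outcome (M, X), payoffs (-2, 9).
Player 1 gets 5 moving first and -2 moving second, so Player 1 prefers to move first.

first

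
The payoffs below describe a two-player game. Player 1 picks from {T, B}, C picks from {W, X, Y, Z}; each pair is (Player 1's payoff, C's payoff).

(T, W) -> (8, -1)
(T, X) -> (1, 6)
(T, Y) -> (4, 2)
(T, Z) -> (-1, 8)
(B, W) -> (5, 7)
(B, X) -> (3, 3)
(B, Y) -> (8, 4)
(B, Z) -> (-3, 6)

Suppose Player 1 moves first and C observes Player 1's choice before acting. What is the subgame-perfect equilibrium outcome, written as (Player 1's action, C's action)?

Backward induction with Player 1 moving first.
- T: BR = Z, leader payoff -1.
- B: BR = W, leader payoff 5.
Player 1's induced payoffs are -1, 5, so Player 1 commits to B. Subgame-perfect outcome: (B, W) with payoffs (5, 7).

(B, W)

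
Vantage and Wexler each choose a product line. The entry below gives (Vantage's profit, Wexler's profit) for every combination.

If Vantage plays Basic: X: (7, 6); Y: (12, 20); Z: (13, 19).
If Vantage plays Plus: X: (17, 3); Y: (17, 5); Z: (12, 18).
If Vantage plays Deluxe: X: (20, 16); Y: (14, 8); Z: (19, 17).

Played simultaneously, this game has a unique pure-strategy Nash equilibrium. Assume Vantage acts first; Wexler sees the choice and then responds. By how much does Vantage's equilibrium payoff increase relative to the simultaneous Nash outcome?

0

Solve by backward induction (Vantage leads).
- Basic: Wexler compares 6, 20, 19 and picks Y; Vantage would get 12.
- Plus: Wexler compares 3, 5, 18 and picks Z; Vantage would get 12.
- Deluxe: Wexler compares 16, 8, 17 and picks Z; Vantage would get 19.
Vantage's induced payoffs are 12, 12, 19, so Vantage commits to Deluxe. Subgame-perfect outcome: (Deluxe, Z) with payoffs (19, 17).
Under simultaneous play:
Vantage's best replies: X→Deluxe; Y→Plus; Z→Deluxe.
Wexler's best replies: Basic→Y; Plus→Z; Deluxe→Z.
Only (Deluxe, Z) has each player best-responding; Nash payoffs (19, 17).
Vantage's commitment gain: 19 − 19 = 0.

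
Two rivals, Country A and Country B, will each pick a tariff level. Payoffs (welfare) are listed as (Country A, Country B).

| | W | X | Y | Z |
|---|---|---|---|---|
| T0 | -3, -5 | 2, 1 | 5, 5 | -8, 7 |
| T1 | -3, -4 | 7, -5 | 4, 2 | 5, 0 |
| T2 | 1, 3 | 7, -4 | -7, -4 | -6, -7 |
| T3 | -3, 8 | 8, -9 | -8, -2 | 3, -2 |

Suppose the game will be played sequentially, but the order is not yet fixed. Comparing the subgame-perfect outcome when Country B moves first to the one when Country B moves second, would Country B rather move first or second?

first

If Country A leads: Country B's best replies are T0→Z, T1→Y, T2→W, T3→W; Country A's induced payoffs -8, 4, 1, -3; outcome (T1, Y), payoffs (4, 2).
If Country B leads: Country A's best replies are W→T2, X→T3, Y→T0, Z→T1; Country B's induced payoffs 3, -9, 5, 0; outcome (T0, Y), payoffs (5, 5).
Country B gets 5 moving first and 2 moving second, so Country B prefers to move first.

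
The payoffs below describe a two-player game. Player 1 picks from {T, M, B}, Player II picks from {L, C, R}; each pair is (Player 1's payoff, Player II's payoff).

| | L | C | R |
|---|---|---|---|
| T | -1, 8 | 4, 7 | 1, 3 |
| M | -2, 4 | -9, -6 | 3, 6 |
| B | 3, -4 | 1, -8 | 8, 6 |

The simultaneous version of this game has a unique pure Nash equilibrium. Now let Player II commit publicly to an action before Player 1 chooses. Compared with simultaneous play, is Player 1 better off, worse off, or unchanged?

worse off

Work backward from Player 1's decision.
- L → Player 1 plays B (best of -1, -2, 3); Player II gets -4.
- C → Player 1 plays T (best of 4, -9, 1); Player II gets 7.
- R → Player 1 plays B (best of 1, 3, 8); Player II gets 6.
Player II's induced payoffs are -4, 7, 6, so Player II commits to C. Subgame-perfect outcome: (T, C) with payoffs (4, 7).
For the simultaneous game, intersect best replies.
Player 1's best replies: L→B; C→T; R→B.
Player II's best replies: T→L; M→R; B→R.
Only (B, R) has each player best-responding; Nash payoffs (8, 6).
Player 1 earns 4 sequentially versus 8 at the Nash outcome: worse off.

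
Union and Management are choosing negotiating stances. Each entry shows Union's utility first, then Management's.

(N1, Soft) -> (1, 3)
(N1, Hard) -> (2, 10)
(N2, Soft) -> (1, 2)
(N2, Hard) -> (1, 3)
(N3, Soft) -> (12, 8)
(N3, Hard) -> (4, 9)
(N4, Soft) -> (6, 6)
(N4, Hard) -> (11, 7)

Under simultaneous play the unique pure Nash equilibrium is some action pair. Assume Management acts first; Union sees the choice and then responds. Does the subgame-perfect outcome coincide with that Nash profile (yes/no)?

Union best-responds to each possible Management move:
- Soft: BR = N3, leader payoff 8.
- Hard: BR = N4, leader payoff 7.
Among 8, 7, the best is 8 at Soft. Subgame-perfect outcome: (N3, Soft) with payoffs (12, 8).
Now find the simultaneous Nash equilibrium.
Union's best replies: Soft→N3; Hard→N4.
Management's best replies: N1→Hard; N2→Hard; N3→Hard; N4→Hard.
Only (N4, Hard) has each player best-responding; Nash payoffs (11, 7).
Sequential outcome (N3, Soft) differs from the Nash profile (N4, Hard).

no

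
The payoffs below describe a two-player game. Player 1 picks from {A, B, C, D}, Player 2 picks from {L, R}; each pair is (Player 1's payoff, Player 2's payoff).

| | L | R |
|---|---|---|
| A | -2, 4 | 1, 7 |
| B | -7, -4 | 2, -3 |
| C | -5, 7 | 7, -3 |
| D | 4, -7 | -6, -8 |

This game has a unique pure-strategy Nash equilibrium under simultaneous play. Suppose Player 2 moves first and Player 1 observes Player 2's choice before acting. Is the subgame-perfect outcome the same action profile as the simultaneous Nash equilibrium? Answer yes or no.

Work backward from Player 1's decision.
- L → Player 1 plays D (best of -2, -7, -5, 4); Player 2 gets -7.
- R → Player 1 plays C (best of 1, 2, 7, -6); Player 2 gets -3.
Maximizing over -7, -3, Player 2 chooses R. Subgame-perfect outcome: (C, R) with payoffs (7, -3).
Now find the simultaneous Nash equilibrium.
Player 1's best replies: L→D; R→C.
Player 2's best replies: A→R; B→R; C→L; D→L.
The unique mutual best reply is (D, L), giving (4, -7).
Sequential outcome (C, R) differs from the Nash profile (D, L).

no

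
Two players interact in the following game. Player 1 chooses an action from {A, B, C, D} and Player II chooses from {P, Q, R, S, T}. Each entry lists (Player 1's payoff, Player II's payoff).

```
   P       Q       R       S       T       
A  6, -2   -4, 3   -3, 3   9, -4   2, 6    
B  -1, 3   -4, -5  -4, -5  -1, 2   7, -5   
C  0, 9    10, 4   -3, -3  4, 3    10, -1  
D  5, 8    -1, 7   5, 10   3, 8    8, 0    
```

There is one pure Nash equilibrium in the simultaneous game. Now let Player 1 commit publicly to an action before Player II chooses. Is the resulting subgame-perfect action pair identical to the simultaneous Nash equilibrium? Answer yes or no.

Work backward from Player II's decision.
- A: BR = T, leader payoff 2.
- B: BR = P, leader payoff -1.
- C: BR = P, leader payoff 0.
- D: BR = R, leader payoff 5.
Player 1's induced payoffs are 2, -1, 0, 5, so Player 1 commits to D. Subgame-perfect outcome: (D, R) with payoffs (5, 10).
Now find the simultaneous Nash equilibrium.
Player 1's best replies: P→A; Q→C; R→D; S→A; T→C.
Player II's best replies: A→T; B→P; C→P; D→R.
Only (D, R) has each player best-responding; Nash payoffs (5, 10).
Sequential outcome (D, R) coincides with the Nash profile (D, R).

yes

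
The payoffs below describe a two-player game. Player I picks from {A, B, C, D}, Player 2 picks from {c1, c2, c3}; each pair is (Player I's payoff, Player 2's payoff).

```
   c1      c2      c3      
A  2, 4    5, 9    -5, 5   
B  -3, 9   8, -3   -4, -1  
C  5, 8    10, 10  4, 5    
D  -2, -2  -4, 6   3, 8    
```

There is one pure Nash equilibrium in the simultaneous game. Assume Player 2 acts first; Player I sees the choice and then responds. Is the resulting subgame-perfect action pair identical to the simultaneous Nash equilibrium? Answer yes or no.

yes

Player I best-responds to each possible Player 2 move:
- c1: Player I compares 2, -3, 5, -2 and picks C; Player 2 would get 8.
- c2: Player I compares 5, 8, 10, -4 and picks C; Player 2 would get 10.
- c3: Player I compares -5, -4, 4, 3 and picks C; Player 2 would get 5.
Player 2's induced payoffs are 8, 10, 5, so Player 2 commits to c2. Subgame-perfect outcome: (C, c2) with payoffs (10, 10).
Under simultaneous play:
Player I's best replies: c1→C; c2→C; c3→C.
Player 2's best replies: A→c2; B→c1; C→c2; D→c3.
The unique mutual best reply is (C, c2), giving (10, 10).
Sequential outcome (C, c2) coincides with the Nash profile (C, c2).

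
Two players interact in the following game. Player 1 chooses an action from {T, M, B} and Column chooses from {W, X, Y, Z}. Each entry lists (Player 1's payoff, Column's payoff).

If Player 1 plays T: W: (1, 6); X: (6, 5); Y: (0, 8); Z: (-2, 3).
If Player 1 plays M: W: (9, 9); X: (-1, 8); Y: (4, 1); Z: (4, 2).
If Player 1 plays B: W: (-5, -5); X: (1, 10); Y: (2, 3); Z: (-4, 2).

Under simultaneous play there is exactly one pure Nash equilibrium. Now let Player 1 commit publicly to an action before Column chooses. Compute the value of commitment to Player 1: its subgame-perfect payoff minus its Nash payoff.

0

Solve by backward induction (Player 1 leads).
- T: BR = Y, leader payoff 0.
- M: BR = W, leader payoff 9.
- B: BR = X, leader payoff 1.
Among 0, 9, 1, the best is 9 at M. Subgame-perfect outcome: (M, W) with payoffs (9, 9).
For the simultaneous game, intersect best replies.
Player 1's best replies: W→M; X→T; Y→M; Z→M.
Column's best replies: T→Y; M→W; B→X.
Only (M, W) has each player best-responding; Nash payoffs (9, 9).
Player 1's commitment gain: 9 − 9 = 0.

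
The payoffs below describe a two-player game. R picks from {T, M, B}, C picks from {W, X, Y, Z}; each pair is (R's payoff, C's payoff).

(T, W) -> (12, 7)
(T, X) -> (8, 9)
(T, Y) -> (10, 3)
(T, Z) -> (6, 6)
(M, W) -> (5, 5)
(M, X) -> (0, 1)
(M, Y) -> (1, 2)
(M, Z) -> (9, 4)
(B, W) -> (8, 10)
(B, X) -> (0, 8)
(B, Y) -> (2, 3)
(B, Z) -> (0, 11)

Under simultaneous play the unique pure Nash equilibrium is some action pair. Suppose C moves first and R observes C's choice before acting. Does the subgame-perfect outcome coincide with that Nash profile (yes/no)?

yes

Work backward from R's decision.
- W: BR = T, leader payoff 7.
- X: BR = T, leader payoff 9.
- Y: BR = T, leader payoff 3.
- Z: BR = M, leader payoff 4.
Maximizing over 7, 9, 3, 4, C chooses X. Subgame-perfect outcome: (T, X) with payoffs (8, 9).
Under simultaneous play:
R's best replies: W→T; X→T; Y→T; Z→M.
C's best replies: T→X; M→W; B→Z.
Only (T, X) has each player best-responding; Nash payoffs (8, 9).
Sequential outcome (T, X) coincides with the Nash profile (T, X).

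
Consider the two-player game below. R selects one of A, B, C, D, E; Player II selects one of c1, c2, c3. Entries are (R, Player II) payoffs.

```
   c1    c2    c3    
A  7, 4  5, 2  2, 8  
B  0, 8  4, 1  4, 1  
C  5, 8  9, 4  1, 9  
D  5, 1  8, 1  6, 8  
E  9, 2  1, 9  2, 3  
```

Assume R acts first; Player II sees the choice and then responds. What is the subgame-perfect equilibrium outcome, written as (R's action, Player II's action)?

(D, c3)

Backward induction with R moving first.
- A: BR = c3, leader payoff 2.
- B: BR = c1, leader payoff 0.
- C: BR = c3, leader payoff 1.
- D: BR = c3, leader payoff 6.
- E: BR = c2, leader payoff 1.
Among 2, 0, 1, 6, 1, the best is 6 at D. Subgame-perfect outcome: (D, c3) with payoffs (6, 8).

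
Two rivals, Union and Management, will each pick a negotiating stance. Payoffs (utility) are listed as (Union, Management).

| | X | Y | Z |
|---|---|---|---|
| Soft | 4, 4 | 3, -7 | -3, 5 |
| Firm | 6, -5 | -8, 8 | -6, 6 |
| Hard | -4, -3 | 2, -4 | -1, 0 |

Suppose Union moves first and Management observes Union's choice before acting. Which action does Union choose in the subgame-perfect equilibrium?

Hard

Work backward from Management's decision.
- Soft → Management plays Z (best of 4, -7, 5); Union gets -3.
- Firm → Management plays Y (best of -5, 8, 6); Union gets -8.
- Hard → Management plays Z (best of -3, -4, 0); Union gets -1.
Union's induced payoffs are -3, -8, -1, so Union commits to Hard. Subgame-perfect outcome: (Hard, Z) with payoffs (-1, 0).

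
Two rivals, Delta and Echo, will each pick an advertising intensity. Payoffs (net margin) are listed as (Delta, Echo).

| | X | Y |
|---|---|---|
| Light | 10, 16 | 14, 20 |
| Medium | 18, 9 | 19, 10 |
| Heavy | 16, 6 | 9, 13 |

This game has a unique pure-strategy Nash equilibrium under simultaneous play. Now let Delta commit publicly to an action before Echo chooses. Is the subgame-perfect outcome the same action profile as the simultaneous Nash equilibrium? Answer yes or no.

Echo best-responds to each possible Delta move:
- Light → Echo plays Y (best of 16, 20); Delta gets 14.
- Medium → Echo plays Y (best of 9, 10); Delta gets 19.
- Heavy → Echo plays Y (best of 6, 13); Delta gets 9.
Maximizing over 14, 19, 9, Delta chooses Medium. Subgame-perfect outcome: (Medium, Y) with payoffs (19, 10).
For the simultaneous game, intersect best replies.
Delta's best replies: X→Medium; Y→Medium.
Echo's best replies: Light→Y; Medium→Y; Heavy→Y.
Only (Medium, Y) has each player best-responding; Nash payoffs (19, 10).
Sequential outcome (Medium, Y) coincides with the Nash profile (Medium, Y).

yes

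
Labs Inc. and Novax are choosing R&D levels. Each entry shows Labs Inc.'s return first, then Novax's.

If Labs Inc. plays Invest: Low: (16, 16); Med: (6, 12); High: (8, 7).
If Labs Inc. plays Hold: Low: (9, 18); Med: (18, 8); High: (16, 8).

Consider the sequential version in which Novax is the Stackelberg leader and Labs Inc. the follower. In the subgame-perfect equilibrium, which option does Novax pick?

Labs Inc. best-responds to each possible Novax move:
- Low: BR = Invest, leader payoff 16.
- Med: BR = Hold, leader payoff 8.
- High: BR = Hold, leader payoff 8.
Novax's induced payoffs are 16, 8, 8, so Novax commits to Low. Subgame-perfect outcome: (Invest, Low) with payoffs (16, 16).

Low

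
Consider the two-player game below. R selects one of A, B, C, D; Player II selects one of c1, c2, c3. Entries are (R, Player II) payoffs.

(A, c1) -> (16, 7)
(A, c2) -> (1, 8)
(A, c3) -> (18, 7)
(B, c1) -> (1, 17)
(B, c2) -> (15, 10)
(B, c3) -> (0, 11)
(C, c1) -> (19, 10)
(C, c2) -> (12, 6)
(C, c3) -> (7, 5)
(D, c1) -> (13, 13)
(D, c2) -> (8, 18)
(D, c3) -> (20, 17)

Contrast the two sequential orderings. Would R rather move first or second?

If R leads: Player II's best replies are A→c2, B→c1, C→c1, D→c2; R's induced payoffs 1, 1, 19, 8; outcome (C, c1), payoffs (19, 10).
If Player II leads: R's best replies are c1→C, c2→B, c3→D; Player II's induced payoffs 10, 10, 17; outcome (D, c3), payoffs (20, 17).
R gets 19 moving first and 20 moving second, so R prefers to move second.

second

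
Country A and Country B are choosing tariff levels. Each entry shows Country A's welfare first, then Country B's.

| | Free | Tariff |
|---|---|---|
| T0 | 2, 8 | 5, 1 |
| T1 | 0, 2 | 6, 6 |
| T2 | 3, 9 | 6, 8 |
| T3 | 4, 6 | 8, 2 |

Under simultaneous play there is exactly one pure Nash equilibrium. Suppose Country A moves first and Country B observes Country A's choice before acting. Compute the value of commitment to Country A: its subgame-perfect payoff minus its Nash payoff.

2

Country B best-responds to each possible Country A move:
- T0: BR = Free, leader payoff 2.
- T1: BR = Tariff, leader payoff 6.
- T2: BR = Free, leader payoff 3.
- T3: BR = Free, leader payoff 4.
Among 2, 6, 3, 4, the best is 6 at T1. Subgame-perfect outcome: (T1, Tariff) with payoffs (6, 6).
For the simultaneous game, intersect best replies.
Country A's best replies: Free→T3; Tariff→T3.
Country B's best replies: T0→Free; T1→Tariff; T2→Free; T3→Free.
The unique mutual best reply is (T3, Free), giving (4, 6).
Country A's commitment gain: 6 − 4 = 2.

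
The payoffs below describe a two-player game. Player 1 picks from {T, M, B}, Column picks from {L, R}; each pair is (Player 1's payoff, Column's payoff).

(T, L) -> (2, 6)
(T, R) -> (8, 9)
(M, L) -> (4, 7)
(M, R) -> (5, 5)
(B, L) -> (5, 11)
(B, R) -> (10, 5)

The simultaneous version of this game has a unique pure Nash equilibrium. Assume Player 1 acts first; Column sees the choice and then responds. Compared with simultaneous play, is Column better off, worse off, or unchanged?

worse off

Column best-responds to each possible Player 1 move:
- T: Column compares 6, 9 and picks R; Player 1 would get 8.
- M: Column compares 7, 5 and picks L; Player 1 would get 4.
- B: Column compares 11, 5 and picks L; Player 1 would get 5.
Maximizing over 8, 4, 5, Player 1 chooses T. Subgame-perfect outcome: (T, R) with payoffs (8, 9).
For the simultaneous game, intersect best replies.
Player 1's best replies: L→B; R→B.
Column's best replies: T→R; M→L; B→L.
Only (B, L) has each player best-responding; Nash payoffs (5, 11).
Column earns 9 sequentially versus 11 at the Nash outcome: worse off.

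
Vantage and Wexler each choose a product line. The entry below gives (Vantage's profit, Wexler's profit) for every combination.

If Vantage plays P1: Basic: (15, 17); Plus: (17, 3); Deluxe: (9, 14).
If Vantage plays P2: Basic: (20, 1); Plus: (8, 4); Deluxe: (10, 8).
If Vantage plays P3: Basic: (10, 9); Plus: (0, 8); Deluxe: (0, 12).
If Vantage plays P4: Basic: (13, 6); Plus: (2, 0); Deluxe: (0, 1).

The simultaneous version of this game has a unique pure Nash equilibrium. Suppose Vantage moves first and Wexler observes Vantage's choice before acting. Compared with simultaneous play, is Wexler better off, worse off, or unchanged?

Wexler best-responds to each possible Vantage move:
- P1: Wexler compares 17, 3, 14 and picks Basic; Vantage would get 15.
- P2: Wexler compares 1, 4, 8 and picks Deluxe; Vantage would get 10.
- P3: Wexler compares 9, 8, 12 and picks Deluxe; Vantage would get 0.
- P4: Wexler compares 6, 0, 1 and picks Basic; Vantage would get 13.
Among 15, 10, 0, 13, the best is 15 at P1. Subgame-perfect outcome: (P1, Basic) with payoffs (15, 17).
Under simultaneous play:
Vantage's best replies: Basic→P2; Plus→P1; Deluxe→P2.
Wexler's best replies: P1→Basic; P2→Deluxe; P3→Deluxe; P4→Basic.
Only (P2, Deluxe) has each player best-responding; Nash payoffs (10, 8).
Wexler earns 17 sequentially versus 8 at the Nash outcome: better off.

better off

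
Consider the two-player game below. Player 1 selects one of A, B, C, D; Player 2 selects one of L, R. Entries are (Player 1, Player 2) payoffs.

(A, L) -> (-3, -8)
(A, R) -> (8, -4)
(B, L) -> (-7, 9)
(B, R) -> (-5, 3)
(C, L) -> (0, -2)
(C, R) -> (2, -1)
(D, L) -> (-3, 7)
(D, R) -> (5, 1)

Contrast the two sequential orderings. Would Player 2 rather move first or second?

If Player 1 leads: Player 2's best replies are A→R, B→L, C→R, D→L; Player 1's induced payoffs 8, -7, 2, -3; outcome (A, R), payoffs (8, -4).
If Player 2 leads: Player 1's best replies are L→C, R→A; Player 2's induced payoffs -2, -4; outcome (C, L), payoffs (0, -2).
Player 2 gets -2 moving first and -4 moving second, so Player 2 prefers to move first.

first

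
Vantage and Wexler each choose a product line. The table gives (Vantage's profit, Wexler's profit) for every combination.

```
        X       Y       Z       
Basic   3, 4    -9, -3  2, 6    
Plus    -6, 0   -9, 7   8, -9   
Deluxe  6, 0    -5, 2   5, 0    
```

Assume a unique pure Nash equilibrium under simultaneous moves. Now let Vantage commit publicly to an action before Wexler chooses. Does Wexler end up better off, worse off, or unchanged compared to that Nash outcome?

Work backward from Wexler's decision.
- Basic: BR = Z, leader payoff 2.
- Plus: BR = Y, leader payoff -9.
- Deluxe: BR = Y, leader payoff -5.
Among 2, -9, -5, the best is 2 at Basic. Subgame-perfect outcome: (Basic, Z) with payoffs (2, 6).
Under simultaneous play:
Vantage's best replies: X→Deluxe; Y→Deluxe; Z→Plus.
Wexler's best replies: Basic→Z; Plus→Y; Deluxe→Y.
Only (Deluxe, Y) has each player best-responding; Nash payoffs (-5, 2).
Wexler earns 6 sequentially versus 2 at the Nash outcome: better off.

better off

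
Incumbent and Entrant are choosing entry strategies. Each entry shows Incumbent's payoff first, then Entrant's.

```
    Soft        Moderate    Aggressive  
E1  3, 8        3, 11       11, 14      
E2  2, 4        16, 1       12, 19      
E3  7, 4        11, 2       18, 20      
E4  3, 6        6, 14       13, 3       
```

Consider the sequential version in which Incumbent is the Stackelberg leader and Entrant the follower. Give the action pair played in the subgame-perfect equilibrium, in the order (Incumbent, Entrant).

Backward induction with Incumbent moving first.
- E1: Entrant compares 8, 11, 14 and picks Aggressive; Incumbent would get 11.
- E2: Entrant compares 4, 1, 19 and picks Aggressive; Incumbent would get 12.
- E3: Entrant compares 4, 2, 20 and picks Aggressive; Incumbent would get 18.
- E4: Entrant compares 6, 14, 3 and picks Moderate; Incumbent would get 6.
Among 11, 12, 18, 6, the best is 18 at E3. Subgame-perfect outcome: (E3, Aggressive) with payoffs (18, 20).

(E3, Aggressive)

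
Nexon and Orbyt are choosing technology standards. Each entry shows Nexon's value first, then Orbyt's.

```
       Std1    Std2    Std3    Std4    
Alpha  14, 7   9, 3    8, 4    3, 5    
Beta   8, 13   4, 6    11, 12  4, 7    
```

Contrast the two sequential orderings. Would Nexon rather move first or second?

first

If Nexon leads: Orbyt's best replies are Alpha→Std1, Beta→Std1; Nexon's induced payoffs 14, 8; outcome (Alpha, Std1), payoffs (14, 7).
If Orbyt leads: Nexon's best replies are Std1→Alpha, Std2→Alpha, Std3→Beta, Std4→Beta; Orbyt's induced payoffs 7, 3, 12, 7; outcome (Beta, Std3), payoffs (11, 12).
Nexon gets 14 moving first and 11 moving second, so Nexon prefers to move first.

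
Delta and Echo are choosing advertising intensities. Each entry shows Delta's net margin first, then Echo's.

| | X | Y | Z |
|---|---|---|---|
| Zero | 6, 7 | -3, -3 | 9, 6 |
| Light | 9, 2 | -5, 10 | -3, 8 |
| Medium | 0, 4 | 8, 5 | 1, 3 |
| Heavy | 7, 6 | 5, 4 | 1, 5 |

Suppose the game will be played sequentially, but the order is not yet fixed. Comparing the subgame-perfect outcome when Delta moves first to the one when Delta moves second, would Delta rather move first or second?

If Delta leads: Echo's best replies are Zero→X, Light→Y, Medium→Y, Heavy→X; Delta's induced payoffs 6, -5, 8, 7; outcome (Medium, Y), payoffs (8, 5).
If Echo leads: Delta's best replies are X→Light, Y→Medium, Z→Zero; Echo's induced payoffs 2, 5, 6; outcome (Zero, Z), payoffs (9, 6).
Delta gets 8 moving first and 9 moving second, so Delta prefers to move second.

second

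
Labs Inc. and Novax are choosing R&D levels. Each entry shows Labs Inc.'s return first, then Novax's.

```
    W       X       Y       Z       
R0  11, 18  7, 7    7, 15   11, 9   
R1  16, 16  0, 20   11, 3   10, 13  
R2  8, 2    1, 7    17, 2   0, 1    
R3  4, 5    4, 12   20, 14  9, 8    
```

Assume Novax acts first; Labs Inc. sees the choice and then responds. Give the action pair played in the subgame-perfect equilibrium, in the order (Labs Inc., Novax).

Work backward from Labs Inc.'s decision.
- W: BR = R1, leader payoff 16.
- X: BR = R0, leader payoff 7.
- Y: BR = R3, leader payoff 14.
- Z: BR = R0, leader payoff 9.
Maximizing over 16, 7, 14, 9, Novax chooses W. Subgame-perfect outcome: (R1, W) with payoffs (16, 16).

(R1, W)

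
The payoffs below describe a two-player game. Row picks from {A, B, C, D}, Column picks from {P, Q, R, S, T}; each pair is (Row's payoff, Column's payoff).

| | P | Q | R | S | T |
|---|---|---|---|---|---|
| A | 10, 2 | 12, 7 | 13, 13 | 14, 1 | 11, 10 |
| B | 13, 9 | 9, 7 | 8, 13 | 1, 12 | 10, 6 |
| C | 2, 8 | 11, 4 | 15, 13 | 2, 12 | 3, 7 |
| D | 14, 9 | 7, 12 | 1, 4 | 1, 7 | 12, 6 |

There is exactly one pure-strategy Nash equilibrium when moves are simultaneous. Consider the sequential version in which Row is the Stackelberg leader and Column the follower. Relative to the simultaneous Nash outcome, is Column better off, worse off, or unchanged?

unchanged

Column best-responds to each possible Row move:
- A: BR = R, leader payoff 13.
- B: BR = R, leader payoff 8.
- C: BR = R, leader payoff 15.
- D: BR = Q, leader payoff 7.
Among 13, 8, 15, 7, the best is 15 at C. Subgame-perfect outcome: (C, R) with payoffs (15, 13).
For the simultaneous game, intersect best replies.
Row's best replies: P→D; Q→A; R→C; S→A; T→D.
Column's best replies: A→R; B→R; C→R; D→Q.
The unique mutual best reply is (C, R), giving (15, 13).
Column earns 13 sequentially versus 13 at the Nash outcome: unchanged.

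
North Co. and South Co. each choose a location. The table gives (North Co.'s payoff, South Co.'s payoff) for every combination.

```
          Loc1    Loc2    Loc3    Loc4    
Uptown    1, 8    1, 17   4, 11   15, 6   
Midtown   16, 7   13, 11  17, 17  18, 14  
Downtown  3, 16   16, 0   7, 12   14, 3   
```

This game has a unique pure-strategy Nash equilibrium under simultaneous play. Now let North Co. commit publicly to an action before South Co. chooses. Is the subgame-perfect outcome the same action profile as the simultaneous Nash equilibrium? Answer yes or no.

yes

Work backward from South Co.'s decision.
- Uptown: South Co. compares 8, 17, 11, 6 and picks Loc2; North Co. would get 1.
- Midtown: South Co. compares 7, 11, 17, 14 and picks Loc3; North Co. would get 17.
- Downtown: South Co. compares 16, 0, 12, 3 and picks Loc1; North Co. would get 3.
Among 1, 17, 3, the best is 17 at Midtown. Subgame-perfect outcome: (Midtown, Loc3) with payoffs (17, 17).
Now find the simultaneous Nash equilibrium.
North Co.'s best replies: Loc1→Midtown; Loc2→Downtown; Loc3→Midtown; Loc4→Midtown.
South Co.'s best replies: Uptown→Loc2; Midtown→Loc3; Downtown→Loc1.
The unique mutual best reply is (Midtown, Loc3), giving (17, 17).
Sequential outcome (Midtown, Loc3) coincides with the Nash profile (Midtown, Loc3).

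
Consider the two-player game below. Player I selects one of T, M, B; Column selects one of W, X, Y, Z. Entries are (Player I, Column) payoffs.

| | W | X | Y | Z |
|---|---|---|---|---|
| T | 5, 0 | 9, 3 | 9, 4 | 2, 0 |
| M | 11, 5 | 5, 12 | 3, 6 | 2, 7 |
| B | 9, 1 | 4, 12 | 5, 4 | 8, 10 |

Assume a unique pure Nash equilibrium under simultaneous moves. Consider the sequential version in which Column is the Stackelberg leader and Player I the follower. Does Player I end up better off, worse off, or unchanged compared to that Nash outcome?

Solve by backward induction (Column leads).
- W → Player I plays M (best of 5, 11, 9); Column gets 5.
- X → Player I plays T (best of 9, 5, 4); Column gets 3.
- Y → Player I plays T (best of 9, 3, 5); Column gets 4.
- Z → Player I plays B (best of 2, 2, 8); Column gets 10.
Among 5, 3, 4, 10, the best is 10 at Z. Subgame-perfect outcome: (B, Z) with payoffs (8, 10).
For the simultaneous game, intersect best replies.
Player I's best replies: W→M; X→T; Y→T; Z→B.
Column's best replies: T→Y; M→X; B→X.
Only (T, Y) has each player best-responding; Nash payoffs (9, 4).
Player I earns 8 sequentially versus 9 at the Nash outcome: worse off.

worse off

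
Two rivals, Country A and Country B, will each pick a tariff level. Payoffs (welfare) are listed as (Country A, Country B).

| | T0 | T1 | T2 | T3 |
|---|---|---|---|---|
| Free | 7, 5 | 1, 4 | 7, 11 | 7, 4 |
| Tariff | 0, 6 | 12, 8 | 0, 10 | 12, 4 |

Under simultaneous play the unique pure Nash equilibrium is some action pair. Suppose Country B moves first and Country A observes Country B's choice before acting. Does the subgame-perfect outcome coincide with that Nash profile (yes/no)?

Backward induction with Country B moving first.
- T0 → Country A plays Free (best of 7, 0); Country B gets 5.
- T1 → Country A plays Tariff (best of 1, 12); Country B gets 8.
- T2 → Country A plays Free (best of 7, 0); Country B gets 11.
- T3 → Country A plays Tariff (best of 7, 12); Country B gets 4.
Among 5, 8, 11, 4, the best is 11 at T2. Subgame-perfect outcome: (Free, T2) with payoffs (7, 11).
For the simultaneous game, intersect best replies.
Country A's best replies: T0→Free; T1→Tariff; T2→Free; T3→Tariff.
Country B's best replies: Free→T2; Tariff→T2.
Only (Free, T2) has each player best-responding; Nash payoffs (7, 11).
Sequential outcome (Free, T2) coincides with the Nash profile (Free, T2).

yes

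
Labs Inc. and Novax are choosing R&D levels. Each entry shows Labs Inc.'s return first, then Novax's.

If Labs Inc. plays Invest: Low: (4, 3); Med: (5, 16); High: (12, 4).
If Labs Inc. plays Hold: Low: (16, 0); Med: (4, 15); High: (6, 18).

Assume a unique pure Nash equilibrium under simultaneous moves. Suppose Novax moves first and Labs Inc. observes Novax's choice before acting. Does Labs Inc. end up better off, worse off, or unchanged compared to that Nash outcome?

Work backward from Labs Inc.'s decision.
- Low → Labs Inc. plays Hold (best of 4, 16); Novax gets 0.
- Med → Labs Inc. plays Invest (best of 5, 4); Novax gets 16.
- High → Labs Inc. plays Invest (best of 12, 6); Novax gets 4.
Novax's induced payoffs are 0, 16, 4, so Novax commits to Med. Subgame-perfect outcome: (Invest, Med) with payoffs (5, 16).
Under simultaneous play:
Labs Inc.'s best replies: Low→Hold; Med→Invest; High→Invest.
Novax's best replies: Invest→Med; Hold→High.
Only (Invest, Med) has each player best-responding; Nash payoffs (5, 16).
Labs Inc. earns 5 sequentially versus 5 at the Nash outcome: unchanged.

unchanged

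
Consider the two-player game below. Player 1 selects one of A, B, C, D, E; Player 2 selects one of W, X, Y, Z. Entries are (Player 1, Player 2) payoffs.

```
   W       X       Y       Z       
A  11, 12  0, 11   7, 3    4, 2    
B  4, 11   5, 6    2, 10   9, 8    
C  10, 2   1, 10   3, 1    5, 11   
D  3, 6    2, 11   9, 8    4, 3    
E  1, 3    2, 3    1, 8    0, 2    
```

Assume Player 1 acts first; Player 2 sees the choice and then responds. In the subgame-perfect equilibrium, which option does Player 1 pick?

A

Work backward from Player 2's decision.
- A: BR = W, leader payoff 11.
- B: BR = W, leader payoff 4.
- C: BR = Z, leader payoff 5.
- D: BR = X, leader payoff 2.
- E: BR = Y, leader payoff 1.
Maximizing over 11, 4, 5, 2, 1, Player 1 chooses A. Subgame-perfect outcome: (A, W) with payoffs (11, 12).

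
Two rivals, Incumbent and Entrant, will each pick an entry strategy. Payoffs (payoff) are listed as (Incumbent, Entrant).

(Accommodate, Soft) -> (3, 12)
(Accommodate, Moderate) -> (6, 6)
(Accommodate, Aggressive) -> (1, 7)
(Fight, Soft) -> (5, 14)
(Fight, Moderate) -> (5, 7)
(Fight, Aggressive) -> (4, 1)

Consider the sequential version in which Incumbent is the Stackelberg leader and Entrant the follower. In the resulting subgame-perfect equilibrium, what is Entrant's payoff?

Solve by backward induction (Incumbent leads).
- Accommodate: BR = Soft, leader payoff 3.
- Fight: BR = Soft, leader payoff 5.
Among 3, 5, the best is 5 at Fight. Subgame-perfect outcome: (Fight, Soft) with payoffs (5, 14).

14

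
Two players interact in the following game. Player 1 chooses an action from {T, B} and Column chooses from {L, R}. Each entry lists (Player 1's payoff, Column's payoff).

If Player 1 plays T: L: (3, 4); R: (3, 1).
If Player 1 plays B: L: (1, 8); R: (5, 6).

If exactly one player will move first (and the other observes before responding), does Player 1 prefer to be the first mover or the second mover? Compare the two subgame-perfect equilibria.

If Player 1 leads: Column's best replies are T→L, B→L; Player 1's induced payoffs 3, 1; outcome (T, L), payoffs (3, 4).
If Column leads: Player 1's best replies are L→T, R→B; Column's induced payoffs 4, 6; outcome (B, R), payoffs (5, 6).
Player 1 gets 3 moving first and 5 moving second, so Player 1 prefers to move second.

second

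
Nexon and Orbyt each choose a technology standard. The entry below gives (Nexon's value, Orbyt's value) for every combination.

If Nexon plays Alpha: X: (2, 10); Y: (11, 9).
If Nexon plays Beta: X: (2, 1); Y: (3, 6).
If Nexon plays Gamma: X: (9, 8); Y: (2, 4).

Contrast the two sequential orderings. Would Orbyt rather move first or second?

first

If Nexon leads: Orbyt's best replies are Alpha→X, Beta→Y, Gamma→X; Nexon's induced payoffs 2, 3, 9; outcome (Gamma, X), payoffs (9, 8).
If Orbyt leads: Nexon's best replies are X→Gamma, Y→Alpha; Orbyt's induced payoffs 8, 9; outcome (Alpha, Y), payoffs (11, 9).
Orbyt gets 9 moving first and 8 moving second, so Orbyt prefers to move first.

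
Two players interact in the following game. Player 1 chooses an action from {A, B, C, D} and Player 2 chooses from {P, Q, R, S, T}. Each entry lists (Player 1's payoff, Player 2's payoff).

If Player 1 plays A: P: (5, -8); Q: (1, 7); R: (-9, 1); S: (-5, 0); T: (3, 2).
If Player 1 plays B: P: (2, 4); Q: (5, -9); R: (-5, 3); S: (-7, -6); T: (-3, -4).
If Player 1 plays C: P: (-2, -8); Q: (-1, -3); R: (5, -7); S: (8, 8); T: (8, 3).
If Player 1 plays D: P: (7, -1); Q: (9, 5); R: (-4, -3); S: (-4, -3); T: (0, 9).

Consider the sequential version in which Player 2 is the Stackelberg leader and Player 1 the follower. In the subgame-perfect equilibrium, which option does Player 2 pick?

Solve by backward induction (Player 2 leads).
- P: BR = D, leader payoff -1.
- Q: BR = D, leader payoff 5.
- R: BR = C, leader payoff -7.
- S: BR = C, leader payoff 8.
- T: BR = C, leader payoff 3.
Player 2's induced payoffs are -1, 5, -7, 8, 3, so Player 2 commits to S. Subgame-perfect outcome: (C, S) with payoffs (8, 8).

S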